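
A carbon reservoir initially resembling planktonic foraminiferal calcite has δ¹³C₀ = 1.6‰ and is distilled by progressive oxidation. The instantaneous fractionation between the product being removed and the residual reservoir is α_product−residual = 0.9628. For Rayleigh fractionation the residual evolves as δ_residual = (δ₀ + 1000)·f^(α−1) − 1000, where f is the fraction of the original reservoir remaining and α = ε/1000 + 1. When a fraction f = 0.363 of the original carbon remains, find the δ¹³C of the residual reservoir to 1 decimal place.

Rayleigh residual: δ_res = (δ₀ + 1000)·f^(α−1) − 1000
α − 1 = -0.03720
f^(α−1) = 0.363^(-0.03720) = 1.038416
δ_res = (1.6 + 1000) × 1.038416 − 1000 = 1040.078 − 1000 = 40.08‰

40.1‰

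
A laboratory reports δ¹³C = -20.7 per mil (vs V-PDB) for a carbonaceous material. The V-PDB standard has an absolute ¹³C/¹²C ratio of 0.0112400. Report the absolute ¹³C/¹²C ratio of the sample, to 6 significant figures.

0.0110073

R_sample = R_standard × (δ¹³C/1000 + 1)
R_sample = 0.0112400 × (-20.7/1000 + 1) = 0.0112400 × 0.979300
R_sample = 0.0110073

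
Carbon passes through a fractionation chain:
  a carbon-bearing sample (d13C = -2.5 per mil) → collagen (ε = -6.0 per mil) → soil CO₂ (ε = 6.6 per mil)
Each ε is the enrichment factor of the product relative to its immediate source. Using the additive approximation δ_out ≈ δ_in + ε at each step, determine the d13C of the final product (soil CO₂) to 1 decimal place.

step 1: δ ≈ -2.5 + (-6.0) = -8.5 per mil
step 2: δ ≈ -8.5 + (6.6) = -1.9 per mil

-1.9 per mil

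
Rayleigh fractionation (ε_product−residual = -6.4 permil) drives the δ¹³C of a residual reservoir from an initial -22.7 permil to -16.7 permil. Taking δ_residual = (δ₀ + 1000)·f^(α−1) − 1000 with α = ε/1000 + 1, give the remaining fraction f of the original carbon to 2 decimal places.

α − 1 = ε/1000 = -0.0064
(δ_res + 1000)/(δ₀ + 1000) = (-16.7 + 1000)/(-22.7 + 1000) = 983.3/977.3 = 1.006139
f = 1.006139^(1/-0.0064) = exp(ln(1.006139)/-0.0064) = exp(0.00612/-0.0064)
f = exp(-0.9563) = 0.3843

0.38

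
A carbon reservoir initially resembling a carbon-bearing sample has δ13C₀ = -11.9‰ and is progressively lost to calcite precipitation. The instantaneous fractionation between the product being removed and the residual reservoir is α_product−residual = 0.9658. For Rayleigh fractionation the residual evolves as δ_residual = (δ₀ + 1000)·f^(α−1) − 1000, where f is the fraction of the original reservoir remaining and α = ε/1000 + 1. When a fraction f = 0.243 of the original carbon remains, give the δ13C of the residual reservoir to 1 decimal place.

37.1‰

Rayleigh residual: δ_res = (δ₀ + 1000)·f^(α−1) − 1000
α − 1 = -0.03420
f^(α−1) = 0.243^(-0.03420) = 1.049572
δ_res = (-11.9 + 1000) × 1.049572 − 1000 = 1037.082 − 1000 = 37.08‰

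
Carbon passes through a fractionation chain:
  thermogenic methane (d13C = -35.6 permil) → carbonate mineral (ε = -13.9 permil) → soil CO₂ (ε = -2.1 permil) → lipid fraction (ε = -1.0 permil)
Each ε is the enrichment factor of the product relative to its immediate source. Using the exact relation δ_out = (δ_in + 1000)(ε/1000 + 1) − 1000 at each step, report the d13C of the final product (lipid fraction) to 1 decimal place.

step 1: δ = (-35.60 + 1000)·(-13.9/1000 + 1) − 1000 = -49.01 permil
step 2: δ = (-49.01 + 1000)·(-2.1/1000 + 1) − 1000 = -51.00 permil
step 3: δ = (-51.00 + 1000)·(-1.0/1000 + 1) − 1000 = -51.95 permil

-52.0 permil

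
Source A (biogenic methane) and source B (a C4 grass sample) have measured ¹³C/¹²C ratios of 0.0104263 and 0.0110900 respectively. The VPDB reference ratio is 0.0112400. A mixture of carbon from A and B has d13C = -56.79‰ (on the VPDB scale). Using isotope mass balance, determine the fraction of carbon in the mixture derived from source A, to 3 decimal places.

0.736

δ_A = (0.0104263/0.0112400 − 1)×1000 = (0.927607 − 1)×1000 = -72.393‰
δ_B = (0.0110900/0.0112400 − 1)×1000 = (0.986655 − 1)×1000 = -13.345‰
f_A = (δ_mix − δ_B)/(δ_A − δ_B) = (-56.79 − (-13.345))/(-72.393 − (-13.345))
f_A = -43.445 / -59.048 = 0.7358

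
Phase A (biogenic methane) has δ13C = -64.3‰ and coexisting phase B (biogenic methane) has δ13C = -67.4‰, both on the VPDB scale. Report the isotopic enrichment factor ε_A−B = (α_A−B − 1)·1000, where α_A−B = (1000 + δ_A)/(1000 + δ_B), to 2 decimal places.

3.32‰

α_A−B = (1000 + -64.3) / (1000 + -67.4) = 935.7 / 932.6 = 1.003324
ε_A−B = (1.003324 − 1) × 1000 = 3.324‰
(The approximation ε ≈ δ_A − δ_B would give 3.1‰.)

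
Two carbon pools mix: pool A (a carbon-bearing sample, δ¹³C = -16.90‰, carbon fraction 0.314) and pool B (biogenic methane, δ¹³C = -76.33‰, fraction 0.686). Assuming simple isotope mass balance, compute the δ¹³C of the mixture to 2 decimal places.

-57.67‰

δ_mix = f_A·δ_A + f_B·δ_B
δ_mix = 0.314 × (-16.90) + 0.686 × (-76.33)
δ_mix = -5.307 + -52.362 = -57.669‰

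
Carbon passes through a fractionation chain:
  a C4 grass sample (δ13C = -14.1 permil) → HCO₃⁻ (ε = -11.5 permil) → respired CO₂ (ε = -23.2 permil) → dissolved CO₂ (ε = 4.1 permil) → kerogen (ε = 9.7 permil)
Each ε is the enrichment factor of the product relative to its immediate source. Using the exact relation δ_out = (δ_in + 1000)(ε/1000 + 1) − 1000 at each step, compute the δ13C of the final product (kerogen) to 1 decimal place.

-34.9 permil

step 1: δ = (-14.10 + 1000)·(-11.5/1000 + 1) − 1000 = -25.44 permil
step 2: δ = (-25.44 + 1000)·(-23.2/1000 + 1) − 1000 = -48.05 permil
step 3: δ = (-48.05 + 1000)·(4.1/1000 + 1) − 1000 = -44.14 permil
step 4: δ = (-44.14 + 1000)·(9.7/1000 + 1) − 1000 = -34.87 permil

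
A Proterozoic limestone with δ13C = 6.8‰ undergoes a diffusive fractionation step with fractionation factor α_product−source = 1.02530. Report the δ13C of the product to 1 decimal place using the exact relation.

32.3‰

δ_product = (δ_source + 1000)·α − 1000
δ_product = (6.8 + 1000) × 1.02530 − 1000
δ_product = 1032.272 − 1000 = 32.27‰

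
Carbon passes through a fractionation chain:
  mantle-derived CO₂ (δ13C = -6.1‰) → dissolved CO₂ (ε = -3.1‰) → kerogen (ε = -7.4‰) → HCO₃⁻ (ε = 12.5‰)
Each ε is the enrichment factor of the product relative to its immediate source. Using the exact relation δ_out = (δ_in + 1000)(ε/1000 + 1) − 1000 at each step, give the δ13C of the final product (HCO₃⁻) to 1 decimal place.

-4.2‰

step 1: δ = (-6.10 + 1000)·(-3.1/1000 + 1) − 1000 = -9.18‰
step 2: δ = (-9.18 + 1000)·(-7.4/1000 + 1) − 1000 = -16.51‰
step 3: δ = (-16.51 + 1000)·(12.5/1000 + 1) − 1000 = -4.22‰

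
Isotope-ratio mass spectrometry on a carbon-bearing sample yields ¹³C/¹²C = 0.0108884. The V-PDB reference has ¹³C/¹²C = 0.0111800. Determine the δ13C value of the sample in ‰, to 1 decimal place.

δ13C = (R_sample / R_standard − 1) × 1000
R_sample / R_standard = 0.0108884 / 0.0111800 = 0.973918
δ13C = (0.973918 − 1) × 1000 = -26.08‰

-26.1‰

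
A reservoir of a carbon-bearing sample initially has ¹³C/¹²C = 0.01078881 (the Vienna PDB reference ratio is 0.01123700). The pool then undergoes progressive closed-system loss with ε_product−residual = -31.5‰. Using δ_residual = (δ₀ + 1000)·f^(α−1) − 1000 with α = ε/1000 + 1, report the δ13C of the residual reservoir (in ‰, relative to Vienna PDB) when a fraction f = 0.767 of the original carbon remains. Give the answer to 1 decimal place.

-31.8‰

δ₀ = (0.01078881/0.01123700 − 1)×1000 = (0.960115 − 1)×1000 = -39.885‰
α − 1 = ε/1000 = -0.0315
f^(α−1) = 0.767^(-0.0315) = 1.008391
δ_res = (-39.885 + 1000) × 1.008391 − 1000 = 968.171 − 1000 = -31.83‰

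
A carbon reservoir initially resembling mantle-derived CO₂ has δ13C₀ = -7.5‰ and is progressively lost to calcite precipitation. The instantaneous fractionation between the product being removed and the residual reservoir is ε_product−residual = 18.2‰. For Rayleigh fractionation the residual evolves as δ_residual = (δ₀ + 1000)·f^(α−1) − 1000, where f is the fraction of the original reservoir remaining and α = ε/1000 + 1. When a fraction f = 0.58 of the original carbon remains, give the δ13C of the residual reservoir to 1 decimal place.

-17.3‰

Rayleigh residual: δ_res = (δ₀ + 1000)·f^(α−1) − 1000
α = ε/1000 + 1 = 1.01820, so α − 1 = 0.01820
f^(α−1) = 0.58^(0.01820) = 0.990135
δ_res = (-7.5 + 1000) × 0.990135 − 1000 = 982.709 − 1000 = -17.29‰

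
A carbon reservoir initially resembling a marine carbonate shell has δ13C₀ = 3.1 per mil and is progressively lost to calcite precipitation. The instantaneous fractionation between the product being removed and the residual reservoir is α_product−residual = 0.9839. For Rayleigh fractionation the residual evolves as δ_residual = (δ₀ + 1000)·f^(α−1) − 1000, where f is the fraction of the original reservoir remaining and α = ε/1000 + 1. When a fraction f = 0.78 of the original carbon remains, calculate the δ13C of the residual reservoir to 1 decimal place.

7.1 per mil

Rayleigh residual: δ_res = (δ₀ + 1000)·f^(α−1) − 1000
α − 1 = -0.01610
f^(α−1) = 0.78^(-0.01610) = 1.004008
δ_res = (3.1 + 1000) × 1.004008 − 1000 = 1007.121 − 1000 = 7.12 per mil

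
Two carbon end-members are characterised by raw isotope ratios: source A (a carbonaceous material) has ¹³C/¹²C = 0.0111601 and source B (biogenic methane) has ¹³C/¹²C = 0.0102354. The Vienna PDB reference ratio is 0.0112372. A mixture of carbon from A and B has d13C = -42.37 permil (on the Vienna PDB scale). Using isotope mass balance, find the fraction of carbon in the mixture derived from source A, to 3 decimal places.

δ_A = (0.0111601/0.0112372 − 1)×1000 = (0.993139 − 1)×1000 = -6.861 permil
δ_B = (0.0102354/0.0112372 − 1)×1000 = (0.910850 − 1)×1000 = -89.150 permil
f_A = (δ_mix − δ_B)/(δ_A − δ_B) = (-42.37 − (-89.150))/(-6.861 − (-89.150))
f_A = 46.780 / 82.289 = 0.5685

0.568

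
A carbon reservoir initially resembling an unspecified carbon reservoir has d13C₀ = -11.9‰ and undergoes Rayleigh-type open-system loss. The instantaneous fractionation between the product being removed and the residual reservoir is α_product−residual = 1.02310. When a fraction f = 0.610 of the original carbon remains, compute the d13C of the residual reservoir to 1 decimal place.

Rayleigh residual: δ_res = (δ₀ + 1000)·f^(α−1) − 1000
α − 1 = 0.02310
f^(α−1) = 0.610^(0.02310) = 0.988647
δ_res = (-11.9 + 1000) × 0.988647 − 1000 = 976.882 − 1000 = -23.12‰

-23.1‰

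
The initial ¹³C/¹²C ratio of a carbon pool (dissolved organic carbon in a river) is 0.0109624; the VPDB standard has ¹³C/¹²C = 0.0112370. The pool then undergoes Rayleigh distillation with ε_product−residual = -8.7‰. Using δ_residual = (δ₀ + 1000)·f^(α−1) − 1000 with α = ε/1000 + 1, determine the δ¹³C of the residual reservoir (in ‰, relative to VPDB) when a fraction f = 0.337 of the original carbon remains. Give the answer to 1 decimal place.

-15.2‰

δ₀ = (0.0109624/0.0112370 − 1)×1000 = (0.975563 − 1)×1000 = -24.437‰
α − 1 = ε/1000 = -0.0087
f^(α−1) = 0.337^(-0.0087) = 1.009508
δ_res = (-24.437 + 1000) × 1.009508 − 1000 = 984.838 − 1000 = -15.16‰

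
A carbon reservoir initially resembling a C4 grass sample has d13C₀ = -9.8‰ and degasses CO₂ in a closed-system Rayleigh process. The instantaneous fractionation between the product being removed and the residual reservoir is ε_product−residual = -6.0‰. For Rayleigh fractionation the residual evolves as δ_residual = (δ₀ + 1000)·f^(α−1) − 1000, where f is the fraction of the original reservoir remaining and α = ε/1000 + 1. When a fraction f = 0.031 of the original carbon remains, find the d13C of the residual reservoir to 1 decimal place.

Rayleigh residual: δ_res = (δ₀ + 1000)·f^(α−1) − 1000
α = ε/1000 + 1 = 0.99400, so α − 1 = -0.00600
f^(α−1) = 0.031^(-0.00600) = 1.021061
δ_res = (-9.8 + 1000) × 1.021061 − 1000 = 1011.055 − 1000 = 11.05‰

11.1‰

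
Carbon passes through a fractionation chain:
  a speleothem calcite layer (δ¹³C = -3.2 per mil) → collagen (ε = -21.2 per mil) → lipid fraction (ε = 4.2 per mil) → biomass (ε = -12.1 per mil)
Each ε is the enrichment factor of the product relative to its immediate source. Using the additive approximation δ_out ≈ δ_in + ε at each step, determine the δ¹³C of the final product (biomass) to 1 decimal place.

step 1: δ ≈ -3.2 + (-21.2) = -24.4 per mil
step 2: δ ≈ -24.4 + (4.2) = -20.2 per mil
step 3: δ ≈ -20.2 + (-12.1) = -32.3 per mil

-32.3 per mil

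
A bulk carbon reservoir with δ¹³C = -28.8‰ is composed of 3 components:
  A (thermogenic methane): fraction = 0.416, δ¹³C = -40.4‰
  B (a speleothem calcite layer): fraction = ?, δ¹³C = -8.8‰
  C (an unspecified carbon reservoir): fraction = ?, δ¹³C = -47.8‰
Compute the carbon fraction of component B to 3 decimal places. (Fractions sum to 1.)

Let f_B and f_C be the unknown fractions; fractions sum to 1 so f_B + f_C = 0.584.
Mass balance: Σ fᵢ·δᵢ = δ_bulk ⇒ f_B·(-8.8) + f_C·(-47.8) = -28.8 − (-16.806) = -11.994
Substitute f_C = 0.584 − f_B:
f_B·(-8.8 − -47.8) = -11.994 − 0.584×(-47.8) = 15.922
f_B = 15.922 / 39.0 = 0.4082

0.408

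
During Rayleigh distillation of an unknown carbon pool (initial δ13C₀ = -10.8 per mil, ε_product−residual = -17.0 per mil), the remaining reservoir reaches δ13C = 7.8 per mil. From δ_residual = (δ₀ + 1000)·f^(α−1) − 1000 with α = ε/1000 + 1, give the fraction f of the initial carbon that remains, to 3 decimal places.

0.334

α − 1 = ε/1000 = -0.0170
(δ_res + 1000)/(δ₀ + 1000) = (7.8 + 1000)/(-10.8 + 1000) = 1007.8/989.2 = 1.018803
f = 1.018803^(1/-0.0170) = exp(ln(1.018803)/-0.0170) = exp(0.01863/-0.0170)
f = exp(-1.0958) = 0.3343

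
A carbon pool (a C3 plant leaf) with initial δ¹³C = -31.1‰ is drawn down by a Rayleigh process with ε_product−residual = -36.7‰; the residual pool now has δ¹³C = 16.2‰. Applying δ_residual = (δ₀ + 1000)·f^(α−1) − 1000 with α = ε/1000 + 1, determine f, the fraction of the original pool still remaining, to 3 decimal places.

α − 1 = ε/1000 = -0.0367
(δ_res + 1000)/(δ₀ + 1000) = (16.2 + 1000)/(-31.1 + 1000) = 1016.2/968.9 = 1.048818
f = 1.048818^(1/-0.0367) = exp(ln(1.048818)/-0.0367) = exp(0.04766/-0.0367)
f = exp(-1.2987) = 0.2729

0.273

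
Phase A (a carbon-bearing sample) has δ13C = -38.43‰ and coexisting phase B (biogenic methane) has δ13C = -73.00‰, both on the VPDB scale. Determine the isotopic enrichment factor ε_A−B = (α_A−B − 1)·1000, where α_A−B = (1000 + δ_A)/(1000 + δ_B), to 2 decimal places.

37.29‰

α_A−B = (1000 + -38.43) / (1000 + -73.00) = 961.57 / 927.00 = 1.037292
ε_A−B = (1.037292 − 1) × 1000 = 37.292‰
(The approximation ε ≈ δ_A − δ_B would give 34.57‰.)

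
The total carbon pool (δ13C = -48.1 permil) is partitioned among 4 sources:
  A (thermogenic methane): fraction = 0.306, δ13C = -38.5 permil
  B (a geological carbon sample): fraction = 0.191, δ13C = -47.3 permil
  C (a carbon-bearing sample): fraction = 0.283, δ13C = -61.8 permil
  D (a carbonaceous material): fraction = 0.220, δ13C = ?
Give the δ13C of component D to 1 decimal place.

-44.5 permil

Isotope mass balance: δ_bulk = Σ fᵢ·δᵢ.
-48.1 = 0.306×(-38.5) + 0.191×(-47.3) + 0.283×(-61.8) + 0.220×δ_D
0.220·δ_D = -48.1 − (-38.305) = -9.795
δ_D = -9.795 / 0.220 = -44.52 permil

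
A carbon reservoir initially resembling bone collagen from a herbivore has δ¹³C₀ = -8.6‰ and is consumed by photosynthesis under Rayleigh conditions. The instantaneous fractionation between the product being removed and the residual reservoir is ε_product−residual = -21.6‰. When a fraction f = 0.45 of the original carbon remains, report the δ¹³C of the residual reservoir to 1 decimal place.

8.6‰

Rayleigh residual: δ_res = (δ₀ + 1000)·f^(α−1) − 1000
α = ε/1000 + 1 = 0.97840, so α − 1 = -0.02160
f^(α−1) = 0.45^(-0.02160) = 1.017397
δ_res = (-8.6 + 1000) × 1.017397 − 1000 = 1008.648 − 1000 = 8.65‰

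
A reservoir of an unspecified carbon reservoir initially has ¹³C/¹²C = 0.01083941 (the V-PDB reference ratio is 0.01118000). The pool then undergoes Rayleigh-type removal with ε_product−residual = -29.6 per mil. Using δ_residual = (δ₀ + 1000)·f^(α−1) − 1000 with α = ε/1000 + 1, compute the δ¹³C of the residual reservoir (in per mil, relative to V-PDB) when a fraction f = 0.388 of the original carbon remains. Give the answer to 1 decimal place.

δ₀ = (0.01083941/0.01118000 − 1)×1000 = (0.969536 − 1)×1000 = -30.464 per mil
α − 1 = ε/1000 = -0.0296
f^(α−1) = 0.388^(-0.0296) = 1.028420
δ_res = (-30.464 + 1000) × 1.028420 − 1000 = 997.090 − 1000 = -2.91 per mil

-2.9 per mil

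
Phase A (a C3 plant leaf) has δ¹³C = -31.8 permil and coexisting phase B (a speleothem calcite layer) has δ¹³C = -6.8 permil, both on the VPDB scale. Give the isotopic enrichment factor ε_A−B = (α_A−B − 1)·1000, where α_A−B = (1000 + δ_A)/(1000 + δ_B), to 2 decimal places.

-25.17 permil

α_A−B = (1000 + -31.8) / (1000 + -6.8) = 968.2 / 993.2 = 0.974829
ε_A−B = (0.974829 − 1) × 1000 = -25.171 permil
(The approximation ε ≈ δ_A − δ_B would give -25.0 permil.)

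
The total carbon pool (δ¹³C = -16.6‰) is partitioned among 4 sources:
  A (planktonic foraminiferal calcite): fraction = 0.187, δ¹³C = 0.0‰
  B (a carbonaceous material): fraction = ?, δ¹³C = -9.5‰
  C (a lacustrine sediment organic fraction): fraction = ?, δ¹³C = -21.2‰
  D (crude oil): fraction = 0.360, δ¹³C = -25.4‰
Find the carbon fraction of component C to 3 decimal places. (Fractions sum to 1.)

Let f_C and f_B be the unknown fractions; fractions sum to 1 so f_C + f_B = 0.453.
Mass balance: Σ fᵢ·δᵢ = δ_bulk ⇒ f_C·(-21.2) + f_B·(-9.5) = -16.6 − (-9.144) = -7.456
Substitute f_B = 0.453 − f_C:
f_C·(-21.2 − -9.5) = -7.456 − 0.453×(-9.5) = -3.153
f_C = -3.153 / -11.7 = 0.2694

0.269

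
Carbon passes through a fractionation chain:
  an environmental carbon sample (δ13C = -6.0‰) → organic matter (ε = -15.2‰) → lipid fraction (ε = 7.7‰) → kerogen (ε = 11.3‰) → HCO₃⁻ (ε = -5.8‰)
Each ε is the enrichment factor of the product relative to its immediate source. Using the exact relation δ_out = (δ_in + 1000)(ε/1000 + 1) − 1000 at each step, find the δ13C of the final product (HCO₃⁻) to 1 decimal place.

-8.2‰

step 1: δ = (-6.00 + 1000)·(-15.2/1000 + 1) − 1000 = -21.11‰
step 2: δ = (-21.11 + 1000)·(7.7/1000 + 1) − 1000 = -13.57‰
step 3: δ = (-13.57 + 1000)·(11.3/1000 + 1) − 1000 = -2.42‰
step 4: δ = (-2.42 + 1000)·(-5.8/1000 + 1) − 1000 = -8.21‰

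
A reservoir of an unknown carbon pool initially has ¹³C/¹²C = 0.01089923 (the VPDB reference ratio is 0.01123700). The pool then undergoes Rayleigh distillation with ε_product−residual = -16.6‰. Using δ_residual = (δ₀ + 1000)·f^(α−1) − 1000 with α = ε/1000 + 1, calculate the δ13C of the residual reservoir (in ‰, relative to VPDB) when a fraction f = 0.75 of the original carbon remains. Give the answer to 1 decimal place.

-25.4‰

δ₀ = (0.01089923/0.01123700 − 1)×1000 = (0.969941 − 1)×1000 = -30.059‰
α − 1 = ε/1000 = -0.0166
f^(α−1) = 0.75^(-0.0166) = 1.004787
δ_res = (-30.059 + 1000) × 1.004787 − 1000 = 974.584 − 1000 = -25.42‰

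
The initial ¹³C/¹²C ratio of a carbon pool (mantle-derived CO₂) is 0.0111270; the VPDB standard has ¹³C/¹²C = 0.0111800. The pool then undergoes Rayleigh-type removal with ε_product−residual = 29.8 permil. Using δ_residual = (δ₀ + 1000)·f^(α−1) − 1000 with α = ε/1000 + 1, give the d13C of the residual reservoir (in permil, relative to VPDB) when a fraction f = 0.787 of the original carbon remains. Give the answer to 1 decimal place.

δ₀ = (0.0111270/0.0111800 − 1)×1000 = (0.995259 − 1)×1000 = -4.741 permil
α − 1 = ε/1000 = 0.0298
f^(α−1) = 0.787^(0.0298) = 0.992888
δ_res = (-4.741 + 1000) × 0.992888 − 1000 = 988.181 − 1000 = -11.82 permil

-11.8 permil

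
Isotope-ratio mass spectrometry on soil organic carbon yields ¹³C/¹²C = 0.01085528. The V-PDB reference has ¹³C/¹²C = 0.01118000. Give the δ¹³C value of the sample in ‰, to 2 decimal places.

δ¹³C = (R_sample / R_standard − 1) × 1000
R_sample / R_standard = 0.01085528 / 0.01118000 = 0.970955
δ¹³C = (0.970955 − 1) × 1000 = -29.045‰

-29.04‰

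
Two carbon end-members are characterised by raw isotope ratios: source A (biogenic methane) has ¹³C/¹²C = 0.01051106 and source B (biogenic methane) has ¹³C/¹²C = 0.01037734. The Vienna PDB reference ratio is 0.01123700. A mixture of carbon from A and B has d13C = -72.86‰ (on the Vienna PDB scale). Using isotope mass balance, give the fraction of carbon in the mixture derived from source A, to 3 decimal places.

0.306

δ_A = (0.01051106/0.01123700 − 1)×1000 = (0.935397 − 1)×1000 = -64.603‰
δ_B = (0.01037734/0.01123700 − 1)×1000 = (0.923497 − 1)×1000 = -76.503‰
f_A = (δ_mix − δ_B)/(δ_A − δ_B) = (-72.86 − (-76.503))/(-64.603 − (-76.503))
f_A = 3.643 / 11.900 = 0.3061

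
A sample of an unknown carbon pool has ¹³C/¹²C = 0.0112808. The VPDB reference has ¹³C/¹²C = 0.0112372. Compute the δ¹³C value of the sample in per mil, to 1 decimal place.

3.9 per mil

δ¹³C = (R_sample / R_standard − 1) × 1000
R_sample / R_standard = 0.0112808 / 0.0112372 = 1.003880
δ¹³C = (1.003880 − 1) × 1000 = 3.88 per mil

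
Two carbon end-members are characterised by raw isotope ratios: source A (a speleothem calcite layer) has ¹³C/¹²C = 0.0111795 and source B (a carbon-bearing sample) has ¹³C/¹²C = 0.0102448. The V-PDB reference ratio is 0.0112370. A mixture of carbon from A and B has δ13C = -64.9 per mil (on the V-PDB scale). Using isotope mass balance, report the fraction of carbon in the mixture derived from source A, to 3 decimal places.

δ_A = (0.0111795/0.0112370 − 1)×1000 = (0.994883 − 1)×1000 = -5.117 per mil
δ_B = (0.0102448/0.0112370 − 1)×1000 = (0.911702 − 1)×1000 = -88.298 per mil
f_A = (δ_mix − δ_B)/(δ_A − δ_B) = (-64.9 − (-88.298))/(-5.117 − (-88.298))
f_A = 23.398 / 83.181 = 0.2813

0.281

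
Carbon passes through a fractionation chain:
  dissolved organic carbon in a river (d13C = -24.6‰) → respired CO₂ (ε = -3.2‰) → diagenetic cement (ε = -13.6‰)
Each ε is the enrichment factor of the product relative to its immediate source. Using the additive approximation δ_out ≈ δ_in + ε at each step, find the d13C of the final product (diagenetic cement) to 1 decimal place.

step 1: δ ≈ -24.6 + (-3.2) = -27.8‰
step 2: δ ≈ -27.8 + (-13.6) = -41.4‰

-41.4‰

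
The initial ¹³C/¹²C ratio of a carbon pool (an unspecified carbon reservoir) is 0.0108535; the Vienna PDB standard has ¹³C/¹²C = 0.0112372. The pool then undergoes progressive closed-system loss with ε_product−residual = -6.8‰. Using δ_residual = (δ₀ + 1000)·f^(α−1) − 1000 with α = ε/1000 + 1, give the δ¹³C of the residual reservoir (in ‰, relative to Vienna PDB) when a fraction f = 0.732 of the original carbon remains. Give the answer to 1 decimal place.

δ₀ = (0.0108535/0.0112372 − 1)×1000 = (0.965854 − 1)×1000 = -34.146‰
α − 1 = ε/1000 = -0.0068
f^(α−1) = 0.732^(-0.0068) = 1.002124
δ_res = (-34.146 + 1000) × 1.002124 − 1000 = 967.906 − 1000 = -32.09‰

-32.1‰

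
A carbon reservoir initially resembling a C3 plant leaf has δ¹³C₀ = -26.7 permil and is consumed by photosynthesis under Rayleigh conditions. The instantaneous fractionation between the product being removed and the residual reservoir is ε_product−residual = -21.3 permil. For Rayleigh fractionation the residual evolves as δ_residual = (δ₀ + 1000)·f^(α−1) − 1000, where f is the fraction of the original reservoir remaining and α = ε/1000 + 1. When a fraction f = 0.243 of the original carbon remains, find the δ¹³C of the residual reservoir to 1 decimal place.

Rayleigh residual: δ_res = (δ₀ + 1000)·f^(α−1) − 1000
α = ε/1000 + 1 = 0.97870, so α − 1 = -0.02130
f^(α−1) = 0.243^(-0.02130) = 1.030592
δ_res = (-26.7 + 1000) × 1.030592 − 1000 = 1003.075 − 1000 = 3.07 permil

3.1 permil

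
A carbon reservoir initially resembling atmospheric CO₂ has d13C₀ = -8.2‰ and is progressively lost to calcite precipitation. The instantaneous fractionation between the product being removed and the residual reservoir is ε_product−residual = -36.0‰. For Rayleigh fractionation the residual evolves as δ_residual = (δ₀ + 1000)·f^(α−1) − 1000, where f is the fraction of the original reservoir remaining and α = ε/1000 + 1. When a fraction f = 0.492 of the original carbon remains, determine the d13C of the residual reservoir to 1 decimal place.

Rayleigh residual: δ_res = (δ₀ + 1000)·f^(α−1) − 1000
α = ε/1000 + 1 = 0.96400, so α − 1 = -0.03600
f^(α−1) = 0.492^(-0.03600) = 1.025863
δ_res = (-8.2 + 1000) × 1.025863 − 1000 = 1017.451 − 1000 = 17.45‰

17.5‰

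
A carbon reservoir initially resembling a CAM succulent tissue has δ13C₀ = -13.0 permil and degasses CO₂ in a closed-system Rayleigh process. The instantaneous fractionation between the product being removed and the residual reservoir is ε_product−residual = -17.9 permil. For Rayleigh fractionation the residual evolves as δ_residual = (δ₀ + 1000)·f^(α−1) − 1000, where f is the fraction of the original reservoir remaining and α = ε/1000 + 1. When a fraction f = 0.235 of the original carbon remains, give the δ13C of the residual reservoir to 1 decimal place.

12.9 permil

Rayleigh residual: δ_res = (δ₀ + 1000)·f^(α−1) − 1000
α = ε/1000 + 1 = 0.98210, so α − 1 = -0.01790
f^(α−1) = 0.235^(-0.01790) = 1.026261
δ_res = (-13.0 + 1000) × 1.026261 − 1000 = 1012.920 − 1000 = 12.92 permil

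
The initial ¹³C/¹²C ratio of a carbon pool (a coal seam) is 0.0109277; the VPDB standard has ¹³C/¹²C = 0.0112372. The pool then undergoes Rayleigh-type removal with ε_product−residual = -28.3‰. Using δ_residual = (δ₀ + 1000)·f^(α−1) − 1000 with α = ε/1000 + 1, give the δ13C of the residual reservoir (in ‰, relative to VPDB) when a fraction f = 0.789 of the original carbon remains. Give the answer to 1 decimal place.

-21.0‰

δ₀ = (0.0109277/0.0112372 − 1)×1000 = (0.972458 − 1)×1000 = -27.542‰
α − 1 = ε/1000 = -0.0283
f^(α−1) = 0.789^(-0.0283) = 1.006729
δ_res = (-27.542 + 1000) × 1.006729 − 1000 = 979.002 − 1000 = -21.00‰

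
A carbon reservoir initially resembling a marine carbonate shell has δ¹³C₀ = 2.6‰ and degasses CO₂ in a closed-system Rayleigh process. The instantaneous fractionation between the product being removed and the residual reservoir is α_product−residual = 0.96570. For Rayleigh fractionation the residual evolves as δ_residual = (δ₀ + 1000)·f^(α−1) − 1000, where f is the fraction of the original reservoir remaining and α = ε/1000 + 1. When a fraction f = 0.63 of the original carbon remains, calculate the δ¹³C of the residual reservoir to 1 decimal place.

18.6‰

Rayleigh residual: δ_res = (δ₀ + 1000)·f^(α−1) − 1000
α − 1 = -0.03430
f^(α−1) = 0.63^(-0.03430) = 1.015974
δ_res = (2.6 + 1000) × 1.015974 − 1000 = 1018.616 − 1000 = 18.62‰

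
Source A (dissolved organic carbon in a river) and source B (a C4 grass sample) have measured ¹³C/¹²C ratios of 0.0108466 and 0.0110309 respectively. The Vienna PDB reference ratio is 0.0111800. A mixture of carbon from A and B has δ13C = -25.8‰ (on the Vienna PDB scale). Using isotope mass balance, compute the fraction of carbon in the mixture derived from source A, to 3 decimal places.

δ_A = (0.0108466/0.0111800 − 1)×1000 = (0.970179 − 1)×1000 = -29.821‰
δ_B = (0.0110309/0.0111800 − 1)×1000 = (0.986664 − 1)×1000 = -13.336‰
f_A = (δ_mix − δ_B)/(δ_A − δ_B) = (-25.8 − (-13.336))/(-29.821 − (-13.336))
f_A = -12.464 / -16.485 = 0.7561

0.756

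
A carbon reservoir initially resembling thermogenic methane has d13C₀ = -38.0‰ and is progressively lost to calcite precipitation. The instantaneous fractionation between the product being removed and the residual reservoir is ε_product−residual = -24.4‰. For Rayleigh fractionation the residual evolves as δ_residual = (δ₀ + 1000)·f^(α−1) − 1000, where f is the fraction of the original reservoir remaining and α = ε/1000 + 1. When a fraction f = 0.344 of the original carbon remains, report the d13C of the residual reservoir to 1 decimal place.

-12.6‰

Rayleigh residual: δ_res = (δ₀ + 1000)·f^(α−1) − 1000
α = ε/1000 + 1 = 0.97560, so α − 1 = -0.02440
f^(α−1) = 0.344^(-0.02440) = 1.026380
δ_res = (-38.0 + 1000) × 1.026380 − 1000 = 987.377 − 1000 = -12.62‰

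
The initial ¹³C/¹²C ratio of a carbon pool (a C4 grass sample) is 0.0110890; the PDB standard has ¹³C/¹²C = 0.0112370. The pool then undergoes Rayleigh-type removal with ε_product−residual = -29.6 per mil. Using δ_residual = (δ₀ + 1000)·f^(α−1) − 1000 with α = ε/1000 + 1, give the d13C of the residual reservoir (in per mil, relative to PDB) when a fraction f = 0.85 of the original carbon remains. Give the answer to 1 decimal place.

δ₀ = (0.0110890/0.0112370 − 1)×1000 = (0.986829 − 1)×1000 = -13.171 per mil
α − 1 = ε/1000 = -0.0296
f^(α−1) = 0.85^(-0.0296) = 1.004822
δ_res = (-13.171 + 1000) × 1.004822 − 1000 = 991.588 − 1000 = -8.41 per mil

-8.4 per mil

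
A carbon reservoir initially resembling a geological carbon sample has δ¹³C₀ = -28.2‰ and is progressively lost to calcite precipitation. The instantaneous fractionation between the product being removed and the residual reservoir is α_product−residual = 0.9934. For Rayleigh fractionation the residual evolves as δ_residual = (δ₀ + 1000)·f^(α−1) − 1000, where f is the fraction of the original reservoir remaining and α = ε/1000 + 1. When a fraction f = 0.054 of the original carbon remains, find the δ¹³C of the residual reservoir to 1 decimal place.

Rayleigh residual: δ_res = (δ₀ + 1000)·f^(α−1) − 1000
α − 1 = -0.00660
f^(α−1) = 0.054^(-0.00660) = 1.019451
δ_res = (-28.2 + 1000) × 1.019451 − 1000 = 990.702 − 1000 = -9.30‰

-9.3‰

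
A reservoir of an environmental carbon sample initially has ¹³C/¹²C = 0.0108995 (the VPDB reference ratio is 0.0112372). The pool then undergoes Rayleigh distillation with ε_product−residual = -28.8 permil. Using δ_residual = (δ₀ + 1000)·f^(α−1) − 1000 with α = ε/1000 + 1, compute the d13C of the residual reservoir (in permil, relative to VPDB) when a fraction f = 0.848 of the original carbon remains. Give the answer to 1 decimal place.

-25.4 permil

δ₀ = (0.0108995/0.0112372 − 1)×1000 = (0.969948 − 1)×1000 = -30.052 permil
α − 1 = ε/1000 = -0.0288
f^(α−1) = 0.848^(-0.0288) = 1.004760
δ_res = (-30.052 + 1000) × 1.004760 − 1000 = 974.565 − 1000 = -25.44 permil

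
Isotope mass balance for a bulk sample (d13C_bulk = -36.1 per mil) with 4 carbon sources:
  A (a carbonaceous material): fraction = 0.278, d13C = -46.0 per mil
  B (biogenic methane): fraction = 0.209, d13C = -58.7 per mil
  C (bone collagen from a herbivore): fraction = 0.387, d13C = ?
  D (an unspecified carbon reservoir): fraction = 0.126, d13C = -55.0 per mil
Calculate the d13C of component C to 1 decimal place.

-10.6 per mil

Isotope mass balance: δ_bulk = Σ fᵢ·δᵢ.
-36.1 = 0.278×(-46.0) + 0.209×(-58.7) + 0.387×δ_C + 0.126×(-55.0)
0.387·δ_C = -36.1 − (-31.986) = -4.114
δ_C = -4.114 / 0.387 = -10.63 per mil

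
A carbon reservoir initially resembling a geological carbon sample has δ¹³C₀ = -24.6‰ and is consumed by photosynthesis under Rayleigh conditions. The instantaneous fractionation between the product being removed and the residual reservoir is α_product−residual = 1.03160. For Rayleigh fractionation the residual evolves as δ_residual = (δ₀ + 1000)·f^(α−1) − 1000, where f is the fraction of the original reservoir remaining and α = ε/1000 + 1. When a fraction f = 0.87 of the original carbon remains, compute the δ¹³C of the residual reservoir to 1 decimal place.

-28.9‰

Rayleigh residual: δ_res = (δ₀ + 1000)·f^(α−1) − 1000
α − 1 = 0.03160
f^(α−1) = 0.87^(0.03160) = 0.995609
δ_res = (-24.6 + 1000) × 0.995609 − 1000 = 971.117 − 1000 = -28.88‰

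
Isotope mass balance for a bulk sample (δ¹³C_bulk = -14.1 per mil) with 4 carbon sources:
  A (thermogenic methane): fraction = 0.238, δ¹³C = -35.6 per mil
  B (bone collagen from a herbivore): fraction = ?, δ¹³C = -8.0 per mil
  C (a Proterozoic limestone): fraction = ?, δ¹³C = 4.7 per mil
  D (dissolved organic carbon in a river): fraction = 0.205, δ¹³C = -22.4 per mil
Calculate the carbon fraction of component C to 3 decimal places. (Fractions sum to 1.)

0.269

Let f_C and f_B be the unknown fractions; fractions sum to 1 so f_C + f_B = 0.557.
Mass balance: Σ fᵢ·δᵢ = δ_bulk ⇒ f_C·(4.7) + f_B·(-8.0) = -14.1 − (-13.065) = -1.035
Substitute f_B = 0.557 − f_C:
f_C·(4.7 − -8.0) = -1.035 − 0.557×(-8.0) = 3.421
f_C = 3.421 / 12.7 = 0.2694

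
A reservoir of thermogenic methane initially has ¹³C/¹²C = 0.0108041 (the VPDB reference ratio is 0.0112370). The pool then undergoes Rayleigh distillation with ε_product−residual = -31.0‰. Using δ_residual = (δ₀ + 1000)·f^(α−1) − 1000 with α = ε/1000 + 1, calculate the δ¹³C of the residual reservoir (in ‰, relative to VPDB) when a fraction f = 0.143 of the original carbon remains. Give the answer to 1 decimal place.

21.2‰

δ₀ = (0.0108041/0.0112370 − 1)×1000 = (0.961475 − 1)×1000 = -38.525‰
α − 1 = ε/1000 = -0.0310
f^(α−1) = 0.143^(-0.0310) = 1.062147
δ_res = (-38.525 + 1000) × 1.062147 − 1000 = 1021.228 − 1000 = 21.23‰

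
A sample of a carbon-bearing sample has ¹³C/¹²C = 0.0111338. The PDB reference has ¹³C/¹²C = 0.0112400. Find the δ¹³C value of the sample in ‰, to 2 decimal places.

δ¹³C = (R_sample / R_standard − 1) × 1000
R_sample / R_standard = 0.0111338 / 0.0112400 = 0.990552
δ¹³C = (0.990552 − 1) × 1000 = -9.448‰

-9.45‰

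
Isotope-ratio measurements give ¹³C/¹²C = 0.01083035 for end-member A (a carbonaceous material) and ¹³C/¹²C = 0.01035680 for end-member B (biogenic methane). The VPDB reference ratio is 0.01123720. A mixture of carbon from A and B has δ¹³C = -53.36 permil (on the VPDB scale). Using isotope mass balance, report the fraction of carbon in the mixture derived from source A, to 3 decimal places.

0.593

δ_A = (0.01083035/0.01123720 − 1)×1000 = (0.963794 − 1)×1000 = -36.206 permil
δ_B = (0.01035680/0.01123720 − 1)×1000 = (0.921653 − 1)×1000 = -78.347 permil
f_A = (δ_mix − δ_B)/(δ_A − δ_B) = (-53.36 − (-78.347))/(-36.206 − (-78.347))
f_A = 24.987 / 42.141 = 0.5929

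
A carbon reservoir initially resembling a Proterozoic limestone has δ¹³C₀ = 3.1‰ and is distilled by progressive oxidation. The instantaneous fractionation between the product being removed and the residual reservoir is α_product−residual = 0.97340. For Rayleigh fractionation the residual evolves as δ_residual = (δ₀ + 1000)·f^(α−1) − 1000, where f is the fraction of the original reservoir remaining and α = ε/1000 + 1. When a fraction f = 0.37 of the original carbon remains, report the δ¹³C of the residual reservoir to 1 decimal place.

Rayleigh residual: δ_res = (δ₀ + 1000)·f^(α−1) − 1000
α − 1 = -0.02660
f^(α−1) = 0.37^(-0.02660) = 1.026800
δ_res = (3.1 + 1000) × 1.026800 − 1000 = 1029.983 − 1000 = 29.98‰

30.0‰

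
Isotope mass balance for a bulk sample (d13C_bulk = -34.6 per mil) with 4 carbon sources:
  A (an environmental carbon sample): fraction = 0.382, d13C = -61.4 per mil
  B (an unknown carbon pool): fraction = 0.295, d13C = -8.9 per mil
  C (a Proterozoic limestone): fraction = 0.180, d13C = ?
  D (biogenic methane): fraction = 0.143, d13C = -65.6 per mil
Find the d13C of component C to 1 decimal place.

4.8 per mil

Isotope mass balance: δ_bulk = Σ fᵢ·δᵢ.
-34.6 = 0.382×(-61.4) + 0.295×(-8.9) + 0.180×δ_C + 0.143×(-65.6)
0.180·δ_C = -34.6 − (-35.461) = 0.861
δ_C = 0.861 / 0.180 = 4.78 per mil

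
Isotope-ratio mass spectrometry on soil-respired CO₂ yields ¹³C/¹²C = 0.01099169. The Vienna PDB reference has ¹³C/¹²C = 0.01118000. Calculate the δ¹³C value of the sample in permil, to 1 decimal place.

-16.8 permil

δ¹³C = (R_sample / R_standard − 1) × 1000
R_sample / R_standard = 0.01099169 / 0.01118000 = 0.983157
δ¹³C = (0.983157 − 1) × 1000 = -16.84 permil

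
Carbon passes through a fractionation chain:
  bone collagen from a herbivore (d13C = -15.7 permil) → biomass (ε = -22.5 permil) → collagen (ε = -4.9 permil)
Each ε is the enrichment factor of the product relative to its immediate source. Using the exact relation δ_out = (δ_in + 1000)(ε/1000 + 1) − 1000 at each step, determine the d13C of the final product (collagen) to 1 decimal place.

-42.6 permil

step 1: δ = (-15.70 + 1000)·(-22.5/1000 + 1) − 1000 = -37.85 permil
step 2: δ = (-37.85 + 1000)·(-4.9/1000 + 1) − 1000 = -42.56 permil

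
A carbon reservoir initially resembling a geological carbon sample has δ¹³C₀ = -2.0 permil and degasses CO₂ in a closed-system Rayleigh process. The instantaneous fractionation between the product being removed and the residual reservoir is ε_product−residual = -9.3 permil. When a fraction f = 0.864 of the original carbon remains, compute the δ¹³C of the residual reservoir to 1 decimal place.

-0.6 permil

Rayleigh residual: δ_res = (δ₀ + 1000)·f^(α−1) − 1000
α = ε/1000 + 1 = 0.99070, so α − 1 = -0.00930
f^(α−1) = 0.864^(-0.00930) = 1.001360
δ_res = (-2.0 + 1000) × 1.001360 − 1000 = 999.358 − 1000 = -0.64 permil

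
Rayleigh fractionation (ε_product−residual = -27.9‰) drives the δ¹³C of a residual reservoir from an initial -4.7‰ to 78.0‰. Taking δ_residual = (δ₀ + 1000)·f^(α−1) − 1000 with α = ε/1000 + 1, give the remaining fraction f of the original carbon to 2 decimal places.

α − 1 = ε/1000 = -0.0279
(δ_res + 1000)/(δ₀ + 1000) = (78.0 + 1000)/(-4.7 + 1000) = 1078.0/995.3 = 1.083091
f = 1.083091^(1/-0.0279) = exp(ln(1.083091)/-0.0279) = exp(0.07982/-0.0279)
f = exp(-2.8609) = 0.0572

0.06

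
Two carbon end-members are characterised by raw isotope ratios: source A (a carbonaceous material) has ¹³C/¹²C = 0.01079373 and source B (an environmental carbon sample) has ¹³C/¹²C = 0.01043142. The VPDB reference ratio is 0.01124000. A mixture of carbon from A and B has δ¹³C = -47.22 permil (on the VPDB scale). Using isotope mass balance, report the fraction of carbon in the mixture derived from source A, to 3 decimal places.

δ_A = (0.01079373/0.01124000 − 1)×1000 = (0.960296 − 1)×1000 = -39.704 permil
δ_B = (0.01043142/0.01124000 − 1)×1000 = (0.928062 − 1)×1000 = -71.938 permil
f_A = (δ_mix − δ_B)/(δ_A − δ_B) = (-47.22 − (-71.938))/(-39.704 − (-71.938))
f_A = 24.718 / 32.234 = 0.7668

0.767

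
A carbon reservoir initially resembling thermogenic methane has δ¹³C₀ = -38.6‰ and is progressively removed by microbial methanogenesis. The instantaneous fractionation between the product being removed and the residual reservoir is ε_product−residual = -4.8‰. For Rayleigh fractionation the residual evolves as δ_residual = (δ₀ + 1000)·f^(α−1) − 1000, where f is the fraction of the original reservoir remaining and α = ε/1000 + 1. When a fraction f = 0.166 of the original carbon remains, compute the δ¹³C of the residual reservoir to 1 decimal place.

-30.3‰

Rayleigh residual: δ_res = (δ₀ + 1000)·f^(α−1) − 1000
α = ε/1000 + 1 = 0.99520, so α − 1 = -0.00480
f^(α−1) = 0.166^(-0.00480) = 1.008657
δ_res = (-38.6 + 1000) × 1.008657 − 1000 = 969.723 − 1000 = -30.28‰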